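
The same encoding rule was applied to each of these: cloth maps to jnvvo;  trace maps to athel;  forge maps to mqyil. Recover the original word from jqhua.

coast

It's a Vigenère-style cipher with numeric key [7,2]: position i shifts by key[i mod 2].
Reversing it on jqhua: j−7=c, q−2=o, h−7=a, u−2=s, a−7=t.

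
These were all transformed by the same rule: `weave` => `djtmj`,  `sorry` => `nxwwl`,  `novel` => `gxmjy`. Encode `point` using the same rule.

oxzge

w(22)→d(3) and e(4)→j(9) fit y≡17x+19 (mod 26); the inverse of 17 mod 26 is 23. This is an affine cipher: with a=0,…,z=25, each position x becomes (17x+19) mod 26.
On point: p(15)→17·15+19≡14=o; o(14)→17·14+19≡23=x; i(8)→17·8+19≡25=z; n(13)→17·13+19≡6=g; t(19)→17·19+19≡4=e (all mod 26).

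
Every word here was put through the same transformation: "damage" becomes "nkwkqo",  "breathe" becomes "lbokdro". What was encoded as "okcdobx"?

It's a constant shift of +10 (ROT10).
Decoding okcdobx: o−10=e, k−10=a, c−10=s, d−10=t, o−10=e, b−10=r, x−10=n.

eastern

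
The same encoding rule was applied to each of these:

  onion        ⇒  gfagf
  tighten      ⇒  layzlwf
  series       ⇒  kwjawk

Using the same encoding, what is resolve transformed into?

jwkgdnw

Every letter moves 18 places later in the alphabet, wrapping around z→a.
Applying it to resolve: r+18=j, e+18=w, s+18=k, o+18=g, l+18=d, v+18=n, e+18=w.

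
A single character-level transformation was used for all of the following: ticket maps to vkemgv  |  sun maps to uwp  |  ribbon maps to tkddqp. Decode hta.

fry

Compare letters: t→v is +2, i→k is +2, c→e is +2 — a constant shift. It's a constant shift of +2 (ROT2).
Undoing it on hta: h−2=f, t−2=r, a−2=y.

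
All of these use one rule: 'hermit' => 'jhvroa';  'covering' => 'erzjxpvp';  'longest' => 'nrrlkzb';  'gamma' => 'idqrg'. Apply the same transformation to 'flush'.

In hermit: h→j is +2, e→h is +3, r→v is +4, m→r is +5 — the shift increases by 1 each position. Letter i (0-indexed) is shifted by i+2, so successive shifts are 2, 3, 4, ….
Applying it to flush: f+2=h, l+3=o, u+4=y, s+5=x, h+6=n.

hoyxn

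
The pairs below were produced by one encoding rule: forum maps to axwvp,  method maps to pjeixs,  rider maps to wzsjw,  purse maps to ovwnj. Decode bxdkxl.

This is an affine cipher: with a=0,…,z=25, each position x becomes (17x+19) mod 26.
Undoing it on bxdkxl: b(1)→23·(1−19)≡2=c; x(23)→23·(23−19)≡14=o; d(3)→23·(3−19)≡22=w; k(10)→23·(10−19)≡1=b; x(23)→23·(23−19)≡14=o; l(11)→23·(11−19)≡24=y (all mod 26).

cowboy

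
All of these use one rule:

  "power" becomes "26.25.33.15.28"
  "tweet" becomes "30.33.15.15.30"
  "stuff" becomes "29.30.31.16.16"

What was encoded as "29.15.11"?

sea

p is letter #16 and maps to 26: an offset of 10. Letters become their 1-based position plus 10 (so a→11, b→12, …).
Undoing it on 29.15.11: 29→(29−10)÷1=19=s, 15→(15−10)÷1=5=e, 11→(11−10)÷1=1=a.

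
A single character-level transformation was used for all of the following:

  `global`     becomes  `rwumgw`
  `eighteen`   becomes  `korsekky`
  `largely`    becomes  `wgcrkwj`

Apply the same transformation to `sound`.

duayo

The shift depends on letter class: consonant g→r is +11, but vowel o→u is +6. Vowels shift forward by 6 and consonants shift forward by 11.
On sound: s(cons)+11=d, o(vowel)+6=u, u(vowel)+6=a, n(cons)+11=y, d(cons)+11=o.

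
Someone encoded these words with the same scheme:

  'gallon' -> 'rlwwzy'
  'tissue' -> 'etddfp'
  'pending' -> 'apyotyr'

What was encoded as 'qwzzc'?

floor

Compare letters: g→r is +11, a→l is +11, l→w is +11 — a constant shift. This is a Caesar cipher with shift 11.
Reversing it on qwzzc: q−11=f, w−11=l, z−11=o, z−11=o, c−11=r.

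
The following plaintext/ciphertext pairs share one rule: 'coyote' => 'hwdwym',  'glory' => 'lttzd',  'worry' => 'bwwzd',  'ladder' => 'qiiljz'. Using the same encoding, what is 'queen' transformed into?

The shifts repeat in a cycle of length 2: positions 0,1,… shift by +5, +8, then the pattern repeats.
On queen: q+5=v, u+8=c, e+5=j, e+8=m, n+5=s.

vcjms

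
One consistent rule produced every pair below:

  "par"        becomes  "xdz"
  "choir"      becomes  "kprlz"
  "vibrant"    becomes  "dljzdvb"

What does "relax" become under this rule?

zhtdf

The rule splits by letter class: vowels +3, consonants +8.
For relax: r(cons)+8=z, e(vowel)+3=h, l(cons)+8=t, a(vowel)+3=d, x(cons)+8=f.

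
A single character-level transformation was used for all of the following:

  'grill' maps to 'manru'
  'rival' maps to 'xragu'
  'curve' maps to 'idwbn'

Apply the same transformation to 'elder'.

Shifts by position in grill: pos 0: g→m (+6), pos 1: r→a (+9), pos 2: i→n (+5), pos 3: l→r (+6), pos 4: l→u (+9) — repeating every 3. It's a Vigenère-style cipher with numeric key [6,9,5]: position i shifts by key[i mod 3].
For elder: e+6=k, l+9=u, d+5=i, e+6=k, r+9=a.

kuika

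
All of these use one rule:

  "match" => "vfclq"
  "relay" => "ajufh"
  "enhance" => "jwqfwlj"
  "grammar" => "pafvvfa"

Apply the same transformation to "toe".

ctj

The shift depends on letter class: consonant m→v is +9, but vowel a→f is +5. Two shifts are in play — +5 for a/e/i/o/u, +9 for every other letter.
On toe: t(cons)+9=c, o(vowel)+5=t, e(vowel)+5=j.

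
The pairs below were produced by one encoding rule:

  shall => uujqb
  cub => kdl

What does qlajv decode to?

The word is reversed, then every letter is shifted forward by 9.
Reversing it on qlajv: shift back: q−9=h, l−9=c, a−9=r, j−9=a, v−9=m → hcram; then reverse → march.

march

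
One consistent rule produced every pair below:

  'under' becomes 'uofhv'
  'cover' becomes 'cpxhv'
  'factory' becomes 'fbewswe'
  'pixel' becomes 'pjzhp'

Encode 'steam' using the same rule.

Each letter shifts forward by its position index (0, 1, 2, …) — the shift grows by one for each successive letter.
For steam: s+0=s, t+1=u, e+2=g, a+3=d, m+4=q.

sugdq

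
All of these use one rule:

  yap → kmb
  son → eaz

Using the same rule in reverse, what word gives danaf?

robot

Every letter moves 12 places later in the alphabet, wrapping around z→a.
Decoding danaf: d−12=r, a−12=o, n−12=b, a−12=o, f−12=t.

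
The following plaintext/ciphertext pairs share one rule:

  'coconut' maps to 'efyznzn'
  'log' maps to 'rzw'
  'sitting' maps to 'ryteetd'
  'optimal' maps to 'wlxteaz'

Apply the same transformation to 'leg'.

rpw

Two steps: reverse the string, then apply a Caesar shift of +11.
For leg: reverse → gel; then shift: g+11=r, e+11=p, l+11=w.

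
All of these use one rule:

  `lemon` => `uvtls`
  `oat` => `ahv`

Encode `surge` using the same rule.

lnybz

The output letters match the input read backwards, each shifted +7: lemon reversed is nomel. Two steps: reverse the string, then apply a Caesar shift of +7.
On surge: reverse → egrus; then shift: e+7=l, g+7=n, r+7=y, u+7=b, s+7=z.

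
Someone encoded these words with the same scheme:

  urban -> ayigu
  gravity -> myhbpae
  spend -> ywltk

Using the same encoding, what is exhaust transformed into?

keogbzz

It's a Vigenère-style cipher with numeric key [6,7,7]: position i shifts by key[i mod 3].
For exhaust: e+6=k, x+7=e, h+7=o, a+6=g, u+7=b, s+7=z, t+6=z.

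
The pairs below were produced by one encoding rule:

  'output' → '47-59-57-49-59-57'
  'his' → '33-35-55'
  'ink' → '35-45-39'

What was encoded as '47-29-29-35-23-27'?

o(#15)→47 and u(#21)→59: differences scale by 2, so n = 2·pos + 17. With a=1..z=26, the number is 2·pos + 17.
Undoing it on 47-29-29-35-23-27: 47→(47−17)÷2=15=o, 29→(29−17)÷2=6=f, 29→(29−17)÷2=6=f, 35→(35−17)÷2=9=i, 23→(23−17)÷2=3=c, 27→(27−17)÷2=5=e.

office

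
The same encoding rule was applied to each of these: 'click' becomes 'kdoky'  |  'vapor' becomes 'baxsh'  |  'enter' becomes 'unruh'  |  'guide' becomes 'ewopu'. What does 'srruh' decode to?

otter

c(2)→k(10) and l(11)→d(3) fit y≡5x+0 (mod 26); the inverse of 5 mod 26 is 21. Treating letters as 0–25, the rule is x ↦ 5x + 0 (mod 26).
Decoding srruh: s(18)→21·(18−0)≡14=o; r(17)→21·(17−0)≡19=t; r(17)→21·(17−0)≡19=t; u(20)→21·(20−0)≡4=e; h(7)→21·(7−0)≡17=r (all mod 26).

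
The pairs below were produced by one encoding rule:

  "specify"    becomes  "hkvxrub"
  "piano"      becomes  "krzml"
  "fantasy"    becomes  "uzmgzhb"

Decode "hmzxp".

Each pair mirrors across the alphabet (s↔h, p↔k, e↔v): positions sum to 25. Each letter is replaced by its mirror in the alphabet: a↔z, b↔y, c↔x, and so on (the Atbash cipher).
Reversing it on hmzxp: h↔s, m↔n, z↔a, x↔c, p↔k.

snack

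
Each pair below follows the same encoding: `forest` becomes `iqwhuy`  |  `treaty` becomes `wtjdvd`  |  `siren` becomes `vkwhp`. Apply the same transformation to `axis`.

Shifts by position in forest: pos 0: f→i (+3), pos 1: o→q (+2), pos 2: r→w (+5), pos 3: e→h (+3), pos 4: s→u (+2), pos 5: t→y (+5) — repeating every 3. It's a Vigenère-style cipher with numeric key [3,2,5]: position i shifts by key[i mod 3].
For axis: a+3=d, x+2=z, i+5=n, s+3=v.

dznv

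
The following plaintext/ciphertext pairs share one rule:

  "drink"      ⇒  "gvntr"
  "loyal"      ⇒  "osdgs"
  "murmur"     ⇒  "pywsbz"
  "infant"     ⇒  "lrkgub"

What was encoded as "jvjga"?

great

In drink: d→g is +3, r→v is +4, i→n is +5, n→t is +6 — the shift increases by 1 each position. Each letter shifts forward by (position + 3), i.e. 3, 4, 5, … — the shift grows by one for each successive letter.
Reversing it on jvjga: j−3=g, v−4=r, j−5=e, g−6=a, a−7=t.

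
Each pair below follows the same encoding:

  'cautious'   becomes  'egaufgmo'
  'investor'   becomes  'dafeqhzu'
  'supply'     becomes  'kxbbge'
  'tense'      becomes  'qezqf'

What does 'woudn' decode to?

The output letters match the input read backwards, each shifted +12: cautious reversed is suoituac. Two steps: reverse the string, then apply a Caesar shift of +12.
Reversing it on woudn: shift back: w−12=k, o−12=c, u−12=i, d−12=r, n−12=b → kcirb; then reverse → brick.

brick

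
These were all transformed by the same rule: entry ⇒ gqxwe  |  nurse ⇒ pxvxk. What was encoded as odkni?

The shift increases by 1 at each position, starting from +2: 2, 3, 4, ….
Decoding odkni: o−2=m, d−3=a, k−4=g, n−5=i, i−6=c.

magic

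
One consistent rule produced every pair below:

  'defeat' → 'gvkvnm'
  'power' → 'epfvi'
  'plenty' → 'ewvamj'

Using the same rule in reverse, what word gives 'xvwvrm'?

d(3)→g(6) and e(4)→v(21) fit y≡15x+13 (mod 26); the inverse of 15 mod 26 is 7. This is an affine cipher: with a=0,…,z=25, each position x becomes (15x+13) mod 26.
Undoing it on xvwvrm: x(23)→7·(23−13)≡18=s; v(21)→7·(21−13)≡4=e; w(22)→7·(22−13)≡11=l; v(21)→7·(21−13)≡4=e; r(17)→7·(17−13)≡2=c; m(12)→7·(12−13)≡19=t (all mod 26).

select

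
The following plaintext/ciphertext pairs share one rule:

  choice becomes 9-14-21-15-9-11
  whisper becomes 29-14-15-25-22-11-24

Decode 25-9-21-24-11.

score

c is letter #3 and maps to 9: an offset of 6. Each letter is replaced by its alphabet position (a=1..z=26) + 6.
Reversing it on 25-9-21-24-11: 25→(25−6)÷1=19=s, 9→(9−6)÷1=3=c, 21→(21−6)÷1=15=o, 24→(24−6)÷1=18=r, 11→(11−6)÷1=5=e.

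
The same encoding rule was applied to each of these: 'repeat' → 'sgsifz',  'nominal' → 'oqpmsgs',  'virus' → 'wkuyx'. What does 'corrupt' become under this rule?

In repeat: r→s is +1, e→g is +2, p→s is +3, e→i is +4 — the shift increases by 1 each position. Each letter shifts forward by (position + 1), i.e. 1, 2, 3, … — the shift grows by one for each successive letter.
On corrupt: c+1=d, o+2=q, r+3=u, r+4=v, u+5=z, p+6=v, t+7=a.

dquvzva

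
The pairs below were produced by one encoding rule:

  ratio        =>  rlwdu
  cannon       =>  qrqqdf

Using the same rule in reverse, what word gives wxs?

The output letters match the input read backwards, each shifted +3: ratio reversed is oitar. Two steps: reverse the string, then apply a Caesar shift of +3.
Decoding wxs: shift back: w−3=t, x−3=u, s−3=p → tup; then reverse → put.

put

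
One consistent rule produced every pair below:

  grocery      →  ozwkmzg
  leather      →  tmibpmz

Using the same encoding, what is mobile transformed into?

uwjqtm

Each letter is shifted forward by 8 in the alphabet (a Caesar shift of +8).
On mobile: m+8=u, o+8=w, b+8=j, i+8=q, l+8=t, e+8=m.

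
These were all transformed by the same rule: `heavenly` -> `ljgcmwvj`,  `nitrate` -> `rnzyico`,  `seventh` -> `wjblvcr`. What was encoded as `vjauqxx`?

reunion

In heavenly: h→l is +4, e→j is +5, a→g is +6, v→c is +7 — the shift increases by 1 each position. The shift increases by 1 at each position, starting from +4: 4, 5, 6, ….
Reversing it on vjauqxx: v−4=r, j−5=e, a−6=u, u−7=n, q−8=i, x−9=o, x−10=n.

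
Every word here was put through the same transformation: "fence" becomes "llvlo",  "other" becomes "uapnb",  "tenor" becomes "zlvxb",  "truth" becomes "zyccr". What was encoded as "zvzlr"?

torch

Letter i (0-indexed) is shifted by i+6, so successive shifts are 6, 7, 8, ….
Undoing it on zvzlr: z−6=t, v−7=o, z−8=r, l−9=c, r−10=h.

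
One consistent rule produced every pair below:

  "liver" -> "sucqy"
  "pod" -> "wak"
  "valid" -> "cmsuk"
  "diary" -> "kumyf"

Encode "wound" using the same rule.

The shift depends on letter class: consonant l→s is +7, but vowel i→u is +12. The rule splits by letter class: vowels +12, consonants +7.
On wound: w(cons)+7=d, o(vowel)+12=a, u(vowel)+12=g, n(cons)+7=u, d(cons)+7=k.

daguk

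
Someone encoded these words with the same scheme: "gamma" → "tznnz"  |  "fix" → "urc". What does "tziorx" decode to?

garlic

Each pair mirrors across the alphabet (g↔t, a↔z, m↔n): positions sum to 25. This is the alphabet-reversal cipher (Atbash): a becomes z, b becomes y, etc.
Undoing it on tziorx: t↔g, z↔a, i↔r, o↔l, r↔i, x↔c.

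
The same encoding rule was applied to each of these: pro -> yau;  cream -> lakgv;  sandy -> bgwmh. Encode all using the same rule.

guu

The rule splits by letter class: vowels +6, consonants +9.
Applying it to all: a(vowel)+6=g, l(cons)+9=u, l(cons)+9=u.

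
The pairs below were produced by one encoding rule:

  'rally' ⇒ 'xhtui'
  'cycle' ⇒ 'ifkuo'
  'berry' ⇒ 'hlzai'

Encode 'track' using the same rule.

zyilu

In rally: r→x is +6, a→h is +7, l→t is +8, l→u is +9 — the shift increases by 1 each position. Letter i (0-indexed) is shifted by i+6, so successive shifts are 6, 7, 8, ….
On track: t+6=z, r+7=y, a+8=i, c+9=l, k+10=u.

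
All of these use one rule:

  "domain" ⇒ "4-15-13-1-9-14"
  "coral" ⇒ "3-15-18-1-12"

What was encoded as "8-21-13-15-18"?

humor

Each letter is replaced by its alphabet position (a=1, b=2, …, z=26).
Reversing it on 8-21-13-15-18: 8=h, 21=u, 13=m, 15=o, 18=r.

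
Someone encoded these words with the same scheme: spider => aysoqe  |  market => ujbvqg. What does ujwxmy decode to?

The shift increases by 1 at each position, starting from +8: 8, 9, 10, ….
Decoding ujwxmy: u−8=m, j−9=a, w−10=m, x−11=m, m−12=a, y−13=l.

mammal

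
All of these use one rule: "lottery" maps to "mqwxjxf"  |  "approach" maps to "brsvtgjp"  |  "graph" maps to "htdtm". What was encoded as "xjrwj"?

whose

The shift increases by 1 at each position, starting from +1: 1, 2, 3, ….
Decoding xjrwj: x−1=w, j−2=h, r−3=o, w−4=s, j−5=e.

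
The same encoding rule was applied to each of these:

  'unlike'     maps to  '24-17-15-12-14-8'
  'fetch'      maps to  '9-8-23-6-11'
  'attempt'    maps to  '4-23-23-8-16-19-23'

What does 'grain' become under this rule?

u is letter #21 and maps to 24: an offset of 3. Letters become their 1-based position plus 3 (so a→4, b→5, …).
Applying it to grain: g=7→10, r=18→21, a=1→4, i=9→12, n=14→17.

10-21-4-12-17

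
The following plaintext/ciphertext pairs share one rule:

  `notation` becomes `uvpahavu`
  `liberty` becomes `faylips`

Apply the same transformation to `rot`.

avy

Two steps: reverse the string, then apply a Caesar shift of +7.
For rot: reverse → tor; then shift: t+7=a, o+7=v, r+7=y.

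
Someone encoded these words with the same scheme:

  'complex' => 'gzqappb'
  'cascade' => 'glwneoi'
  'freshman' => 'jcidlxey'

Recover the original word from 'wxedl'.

smash

Shifts by position in complex: pos 0: c→g (+4), pos 1: o→z (+11), pos 2: m→q (+4), pos 3: p→a (+11) — repeating every 2. A repeating key of period 2 is used — shifts +4, +11 over and over.
Decoding wxedl: w−4=s, x−11=m, e−4=a, d−11=s, l−4=h.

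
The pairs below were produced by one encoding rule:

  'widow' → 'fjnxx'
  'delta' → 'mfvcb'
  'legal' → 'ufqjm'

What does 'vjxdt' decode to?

Shifts by position in widow: pos 0: w→f (+9), pos 1: i→j (+1), pos 2: d→n (+10), pos 3: o→x (+9), pos 4: w→x (+1) — repeating every 3. It's a Vigenère-style cipher with numeric key [9,1,10]: position i shifts by key[i mod 3].
Undoing it on vjxdt: v−9=m, j−1=i, x−10=n, d−9=u, t−1=s.

minus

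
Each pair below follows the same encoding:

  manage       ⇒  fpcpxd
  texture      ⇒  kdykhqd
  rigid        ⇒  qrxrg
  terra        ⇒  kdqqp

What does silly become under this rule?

m(12)→f(5) and a(0)→p(15) fit y≡23x+15 (mod 26); the inverse of 23 mod 26 is 17. This is an affine cipher: with a=0,…,z=25, each position x becomes (23x+15) mod 26.
Applying it to silly: s(18)→23·18+15≡13=n; i(8)→23·8+15≡17=r; l(11)→23·11+15≡8=i; l(11)→23·11+15≡8=i; y(24)→23·24+15≡21=v (all mod 26).

nriiv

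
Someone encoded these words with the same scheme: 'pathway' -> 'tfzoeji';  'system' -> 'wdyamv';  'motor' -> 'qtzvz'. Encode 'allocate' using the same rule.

In pathway: p→t is +4, a→f is +5, t→z is +6, h→o is +7 — the shift increases by 1 each position. The shift increases by 1 at each position, starting from +4: 4, 5, 6, ….
Applying it to allocate: a+4=e, l+5=q, l+6=r, o+7=v, c+8=k, a+9=j, t+10=d, e+11=p.

eqrvkjdp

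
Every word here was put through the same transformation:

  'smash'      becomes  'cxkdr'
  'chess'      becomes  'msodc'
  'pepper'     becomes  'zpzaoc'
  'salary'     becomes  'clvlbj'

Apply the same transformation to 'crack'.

mcknu

Shifts by position in smash: pos 0: s→c (+10), pos 1: m→x (+11), pos 2: a→k (+10), pos 3: s→d (+11) — repeating every 2. A repeating key of period 2 is used — shifts +10, +11 over and over.
Applying it to crack: c+10=m, r+11=c, a+10=k, c+11=n, k+10=u.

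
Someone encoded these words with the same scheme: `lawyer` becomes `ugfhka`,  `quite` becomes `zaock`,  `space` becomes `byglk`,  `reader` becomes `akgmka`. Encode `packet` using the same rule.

The rule splits by letter class: vowels +6, consonants +9.
For packet: p(cons)+9=y, a(vowel)+6=g, c(cons)+9=l, k(cons)+9=t, e(vowel)+6=k, t(cons)+9=c.

ygltkc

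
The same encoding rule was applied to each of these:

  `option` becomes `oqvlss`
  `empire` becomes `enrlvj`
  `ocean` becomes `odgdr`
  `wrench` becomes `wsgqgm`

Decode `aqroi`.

apple

In option: o→o is +0, p→q is +1, t→v is +2, i→l is +3 — the shift increases by 1 each position. The shift increases by 1 at each position, starting from +0: 0, 1, 2, ….
Decoding aqroi: a−0=a, q−1=p, r−2=p, o−3=l, i−4=e.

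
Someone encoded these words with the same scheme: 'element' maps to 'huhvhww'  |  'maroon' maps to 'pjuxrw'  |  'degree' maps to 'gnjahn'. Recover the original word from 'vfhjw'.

sweat

It's a Vigenère-style cipher with numeric key [3,9]: position i shifts by key[i mod 2].
Decoding vfhjw: v−3=s, f−9=w, h−3=e, j−9=a, w−3=t.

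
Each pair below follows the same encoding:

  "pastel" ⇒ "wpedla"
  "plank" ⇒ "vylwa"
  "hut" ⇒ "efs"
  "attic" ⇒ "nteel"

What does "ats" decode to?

The word is reversed, then every letter is shifted forward by 11.
Undoing it on ats: shift back: a−11=p, t−11=i, s−11=h → pih; then reverse → hip.

hip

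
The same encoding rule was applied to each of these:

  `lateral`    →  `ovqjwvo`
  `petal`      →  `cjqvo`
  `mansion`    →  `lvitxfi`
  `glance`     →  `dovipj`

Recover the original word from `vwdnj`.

argue

l(11)→o(14) and a(0)→v(21) fit y≡23x+21 (mod 26); the inverse of 23 mod 26 is 17. Each letter's alphabet position (a=0..z=25) is mapped through 23·x+21 mod 26 — an affine cipher.
Reversing it on vwdnj: v(21)→17·(21−21)≡0=a; w(22)→17·(22−21)≡17=r; d(3)→17·(3−21)≡6=g; n(13)→17·(13−21)≡20=u; j(9)→17·(9−21)≡4=e (all mod 26).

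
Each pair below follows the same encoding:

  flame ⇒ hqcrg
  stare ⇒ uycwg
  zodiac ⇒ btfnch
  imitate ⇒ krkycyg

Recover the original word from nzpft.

A repeating key of period 2 is used — shifts +2, +5 over and over.
Reversing it on nzpft: n−2=l, z−5=u, p−2=n, f−5=a, t−2=r.

lunar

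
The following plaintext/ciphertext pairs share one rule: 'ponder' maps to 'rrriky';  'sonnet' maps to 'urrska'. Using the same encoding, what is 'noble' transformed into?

In ponder: p→r is +2, o→r is +3, n→r is +4, d→i is +5 — the shift increases by 1 each position. Letter i (0-indexed) is shifted by i+2, so successive shifts are 2, 3, 4, ….
On noble: n+2=p, o+3=r, b+4=f, l+5=q, e+6=k.

prfqk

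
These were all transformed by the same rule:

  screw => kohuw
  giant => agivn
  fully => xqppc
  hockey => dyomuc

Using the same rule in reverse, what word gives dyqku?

house

s(18)→k(10) and c(2)→o(14) fit y≡3x+8 (mod 26); the inverse of 3 mod 26 is 9. This is an affine cipher: with a=0,…,z=25, each position x becomes (3x+8) mod 26.
Decoding dyqku: d(3)→9·(3−8)≡7=h; y(24)→9·(24−8)≡14=o; q(16)→9·(16−8)≡20=u; k(10)→9·(10−8)≡18=s; u(20)→9·(20−8)≡4=e (all mod 26).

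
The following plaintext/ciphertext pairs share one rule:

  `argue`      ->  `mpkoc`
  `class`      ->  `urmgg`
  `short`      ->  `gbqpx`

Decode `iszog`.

Treating letters as 0–25, the rule is x ↦ 17x + 12 (mod 26).
Undoing it on iszog: i(8)→23·(8−12)≡12=m; s(18)→23·(18−12)≡8=i; z(25)→23·(25−12)≡13=n; o(14)→23·(14−12)≡20=u; g(6)→23·(6−12)≡18=s (all mod 26).

minus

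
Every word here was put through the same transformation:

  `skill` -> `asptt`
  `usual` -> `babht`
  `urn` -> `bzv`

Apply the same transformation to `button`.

The shift depends on letter class: consonant s→a is +8, but vowel i→p is +7. The rule splits by letter class: vowels +7, consonants +8.
Applying it to button: b(cons)+8=j, u(vowel)+7=b, t(cons)+8=b, t(cons)+8=b, o(vowel)+7=v, n(cons)+8=v.

jbbbvv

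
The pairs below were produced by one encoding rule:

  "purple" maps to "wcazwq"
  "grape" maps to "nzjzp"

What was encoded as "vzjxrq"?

orange

In purple: p→w is +7, u→c is +8, r→a is +9, p→z is +10 — the shift increases by 1 each position. Letter i (0-indexed) is shifted by i+7, so successive shifts are 7, 8, 9, ….
Undoing it on vzjxrq: v−7=o, z−8=r, j−9=a, x−10=n, r−11=g, q−12=e.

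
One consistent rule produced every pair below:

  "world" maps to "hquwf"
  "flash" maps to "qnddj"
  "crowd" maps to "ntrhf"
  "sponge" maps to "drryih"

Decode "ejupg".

three

Shifts by position in world: pos 0: w→h (+11), pos 1: o→q (+2), pos 2: r→u (+3), pos 3: l→w (+11), pos 4: d→f (+2) — repeating every 3. It's a Vigenère-style cipher with numeric key [11,2,3]: position i shifts by key[i mod 3].
Reversing it on ejupg: e−11=t, j−2=h, u−3=r, p−11=e, g−2=e.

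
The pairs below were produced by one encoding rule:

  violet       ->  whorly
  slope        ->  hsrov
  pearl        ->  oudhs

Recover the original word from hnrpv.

smoke

The output letters match the input read backwards, each shifted +3: violet reversed is teloiv. The word is reversed, then every letter is shifted forward by 3.
Decoding hnrpv: shift back: h−3=e, n−3=k, r−3=o, p−3=m, v−3=s → ekoms; then reverse → smoke.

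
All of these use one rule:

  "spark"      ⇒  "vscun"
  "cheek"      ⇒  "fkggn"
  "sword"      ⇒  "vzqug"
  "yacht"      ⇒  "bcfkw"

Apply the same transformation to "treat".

wugcw

The shift depends on letter class: consonant s→v is +3, but vowel a→c is +2. The rule splits by letter class: vowels +2, consonants +3.
On treat: t(cons)+3=w, r(cons)+3=u, e(vowel)+2=g, a(vowel)+2=c, t(cons)+3=w.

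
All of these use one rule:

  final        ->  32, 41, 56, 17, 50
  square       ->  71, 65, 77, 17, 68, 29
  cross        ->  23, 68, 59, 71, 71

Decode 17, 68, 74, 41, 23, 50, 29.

f(#6)→32 and i(#9)→41: differences scale by 3, so n = 3·pos + 14. The formula is n = 3×(alphabet index, a=1) + 14.
Undoing it on 17, 68, 74, 41, 23, 50, 29: 17→(17−14)÷3=1=a, 68→(68−14)÷3=18=r, 74→(74−14)÷3=20=t, 41→(41−14)÷3=9=i, 23→(23−14)÷3=3=c, 50→(50−14)÷3=12=l, 29→(29−14)÷3=5=e.

article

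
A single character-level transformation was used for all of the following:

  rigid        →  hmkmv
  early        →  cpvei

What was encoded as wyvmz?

The word is reversed, then every letter is shifted forward by 4.
Decoding wyvmz: shift back: w−4=s, y−4=u, v−4=r, m−4=i, z−4=v → suriv; then reverse → virus.

virus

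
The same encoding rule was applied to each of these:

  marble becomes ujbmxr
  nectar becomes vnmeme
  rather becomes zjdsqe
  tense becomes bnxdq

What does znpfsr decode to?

refuge

In marble: m→u is +8, a→j is +9, r→b is +10, b→m is +11 — the shift increases by 1 each position. Letter i (0-indexed) is shifted by i+8, so successive shifts are 8, 9, 10, ….
Decoding znpfsr: z−8=r, n−9=e, p−10=f, f−11=u, s−12=g, r−13=e.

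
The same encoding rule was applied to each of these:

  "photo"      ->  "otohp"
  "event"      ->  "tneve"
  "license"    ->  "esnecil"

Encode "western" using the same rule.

nretsew

The output letters match the input read backwards: photo reversed is otohp. It's just the letters in reverse order.
On western: reverse → nretsew.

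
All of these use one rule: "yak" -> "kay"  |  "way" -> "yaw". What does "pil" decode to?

lip

It's just the letters in reverse order.
Undoing it on pil: then reverse → lip.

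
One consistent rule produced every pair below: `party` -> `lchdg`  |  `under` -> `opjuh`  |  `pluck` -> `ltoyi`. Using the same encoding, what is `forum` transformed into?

p(15)→l(11) and a(0)→c(2) fit y≡11x+2 (mod 26); the inverse of 11 mod 26 is 19. Treating letters as 0–25, the rule is x ↦ 11x + 2 (mod 26).
On forum: f(5)→11·5+2≡5=f; o(14)→11·14+2≡0=a; r(17)→11·17+2≡7=h; u(20)→11·20+2≡14=o; m(12)→11·12+2≡4=e (all mod 26).

fahoe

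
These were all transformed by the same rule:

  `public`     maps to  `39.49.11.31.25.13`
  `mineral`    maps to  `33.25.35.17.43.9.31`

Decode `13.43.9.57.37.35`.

crayon

p(#16)→39 and u(#21)→49: differences scale by 2, so n = 2·pos + 7. The formula is n = 2×(alphabet index, a=1) + 7.
Undoing it on 13.43.9.57.37.35: 13→(13−7)÷2=3=c, 43→(43−7)÷2=18=r, 9→(9−7)÷2=1=a, 57→(57−7)÷2=25=y, 37→(37−7)÷2=15=o, 35→(35−7)÷2=14=n.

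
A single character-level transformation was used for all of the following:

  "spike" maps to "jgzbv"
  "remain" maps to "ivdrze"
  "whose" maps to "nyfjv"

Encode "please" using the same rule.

Compare letters: s→j is +17, p→g is +17, i→z is +17 — a constant shift. It's a constant shift of +17 (ROT17).
For please: p+17=g, l+17=c, e+17=v, a+17=r, s+17=j, e+17=v.

gcvrjv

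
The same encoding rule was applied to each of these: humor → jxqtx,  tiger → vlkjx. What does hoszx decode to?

flour

In humor: h→j is +2, u→x is +3, m→q is +4, o→t is +5 — the shift increases by 1 each position. The shift increases by 1 at each position, starting from +2: 2, 3, 4, ….
Reversing it on hoszx: h−2=f, o−3=l, s−4=o, z−5=u, x−6=r.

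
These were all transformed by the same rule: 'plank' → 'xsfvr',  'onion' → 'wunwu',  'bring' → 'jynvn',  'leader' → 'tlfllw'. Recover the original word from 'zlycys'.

return

Shifts by position in plank: pos 0: p→x (+8), pos 1: l→s (+7), pos 2: a→f (+5), pos 3: n→v (+8), pos 4: k→r (+7) — repeating every 3. The shifts repeat in a cycle of length 3: positions 0,1,… shift by +8, +7, +5, then the pattern repeats.
Reversing it on zlycys: z−8=r, l−7=e, y−5=t, c−8=u, y−7=r, s−5=n.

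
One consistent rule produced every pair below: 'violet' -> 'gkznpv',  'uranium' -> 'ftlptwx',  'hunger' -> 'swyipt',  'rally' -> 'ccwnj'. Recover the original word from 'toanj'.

Shifts by position in violet: pos 0: v→g (+11), pos 1: i→k (+2), pos 2: o→z (+11), pos 3: l→n (+2) — repeating every 2. It's a Vigenère-style cipher with numeric key [11,2]: position i shifts by key[i mod 2].
Reversing it on toanj: t−11=i, o−2=m, a−11=p, n−2=l, j−11=y.

imply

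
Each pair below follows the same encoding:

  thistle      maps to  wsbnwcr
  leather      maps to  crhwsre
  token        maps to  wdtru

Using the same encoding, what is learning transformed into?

crheubuj

Treating letters as 0–25, the rule is x ↦ 9x + 7 (mod 26).
For learning: l(11)→9·11+7≡2=c; e(4)→9·4+7≡17=r; a(0)→9·0+7≡7=h; r(17)→9·17+7≡4=e; n(13)→9·13+7≡20=u; i(8)→9·8+7≡1=b; n(13)→9·13+7≡20=u; g(6)→9·6+7≡9=j (all mod 26).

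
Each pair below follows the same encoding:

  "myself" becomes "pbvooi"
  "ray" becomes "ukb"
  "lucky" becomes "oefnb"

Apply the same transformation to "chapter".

fkkswou

Vowels shift forward by 10 and consonants shift forward by 3.
On chapter: c(cons)+3=f, h(cons)+3=k, a(vowel)+10=k, p(cons)+3=s, t(cons)+3=w, e(vowel)+10=o, r(cons)+3=u.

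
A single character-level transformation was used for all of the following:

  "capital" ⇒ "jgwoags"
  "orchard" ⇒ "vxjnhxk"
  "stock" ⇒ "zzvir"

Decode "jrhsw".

clamp

Shifts by position in capital: pos 0: c→j (+7), pos 1: a→g (+6), pos 2: p→w (+7), pos 3: i→o (+6) — repeating every 2. The shifts repeat in a cycle of length 2: positions 0,1,… shift by +7, +6, then the pattern repeats.
Reversing it on jrhsw: j−7=c, r−6=l, h−7=a, s−6=m, w−7=p.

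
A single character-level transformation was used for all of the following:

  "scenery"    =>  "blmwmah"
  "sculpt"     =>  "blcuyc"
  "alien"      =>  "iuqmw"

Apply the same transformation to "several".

bmemaiu

The shift depends on letter class: consonant s→b is +9, but vowel e→m is +8. Two shifts are in play — +8 for a/e/i/o/u, +9 for every other letter.
On several: s(cons)+9=b, e(vowel)+8=m, v(cons)+9=e, e(vowel)+8=m, r(cons)+9=a, a(vowel)+8=i, l(cons)+9=u.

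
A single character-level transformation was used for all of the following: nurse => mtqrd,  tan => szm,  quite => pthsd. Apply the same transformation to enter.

Compare letters: n→m is +25, u→t is +25, r→q is +25 — a constant shift. Each letter is shifted forward by 25 in the alphabet (a Caesar shift of +25).
On enter: e+25=d, n+25=m, t+25=s, e+25=d, r+25=q.

dmsdq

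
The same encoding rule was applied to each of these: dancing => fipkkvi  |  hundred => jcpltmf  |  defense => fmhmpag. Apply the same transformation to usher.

wajmt

It's a Vigenère-style cipher with numeric key [2,8]: position i shifts by key[i mod 2].
For usher: u+2=w, s+8=a, h+2=j, e+8=m, r+2=t.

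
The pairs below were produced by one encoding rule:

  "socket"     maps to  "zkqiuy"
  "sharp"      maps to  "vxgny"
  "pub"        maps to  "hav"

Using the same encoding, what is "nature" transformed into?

kxazgt

The output letters match the input read backwards, each shifted +6: socket reversed is tekcos. Two steps: reverse the string, then apply a Caesar shift of +6.
Applying it to nature: reverse → erutan; then shift: e+6=k, r+6=x, u+6=a, t+6=z, a+6=g, n+6=t.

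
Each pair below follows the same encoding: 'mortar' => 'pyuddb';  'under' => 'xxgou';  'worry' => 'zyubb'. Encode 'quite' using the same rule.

teldh

Shifts by position in mortar: pos 0: m→p (+3), pos 1: o→y (+10), pos 2: r→u (+3), pos 3: t→d (+10) — repeating every 2. It's a Vigenère-style cipher with numeric key [3,10]: position i shifts by key[i mod 2].
For quite: q+3=t, u+10=e, i+3=l, t+10=d, e+3=h.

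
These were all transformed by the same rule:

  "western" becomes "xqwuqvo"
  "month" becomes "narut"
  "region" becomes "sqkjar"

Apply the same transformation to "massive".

nmwtuzf

Shifts by position in western: pos 0: w→x (+1), pos 1: e→q (+12), pos 2: s→w (+4), pos 3: t→u (+1), pos 4: e→q (+12), pos 5: r→v (+4) — repeating every 3. It's a Vigenère-style cipher with numeric key [1,12,4]: position i shifts by key[i mod 3].
For massive: m+1=n, a+12=m, s+4=w, s+1=t, i+12=u, v+4=z, e+1=f.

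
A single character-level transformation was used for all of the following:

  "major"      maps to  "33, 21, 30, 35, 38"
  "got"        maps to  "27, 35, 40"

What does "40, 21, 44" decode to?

Letters become their 1-based position plus 20 (so a→21, b→22, …).
Reversing it on 40, 21, 44: 40→(40−20)÷1=20=t, 21→(21−20)÷1=1=a, 44→(44−20)÷1=24=x.

tax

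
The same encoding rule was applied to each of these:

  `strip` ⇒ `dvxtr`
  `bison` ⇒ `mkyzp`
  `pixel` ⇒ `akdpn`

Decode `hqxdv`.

worst

Shifts by position in strip: pos 0: s→d (+11), pos 1: t→v (+2), pos 2: r→x (+6), pos 3: i→t (+11), pos 4: p→r (+2) — repeating every 3. It's a Vigenère-style cipher with numeric key [11,2,6]: position i shifts by key[i mod 3].
Reversing it on hqxdv: h−11=w, q−2=o, x−6=r, d−11=s, v−2=t.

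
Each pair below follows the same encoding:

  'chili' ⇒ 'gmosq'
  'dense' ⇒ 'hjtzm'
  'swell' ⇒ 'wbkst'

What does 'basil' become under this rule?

Each letter shifts forward by (position + 4), i.e. 4, 5, 6, … — the shift grows by one for each successive letter.
Applying it to basil: b+4=f, a+5=f, s+6=y, i+7=p, l+8=t.

ffypt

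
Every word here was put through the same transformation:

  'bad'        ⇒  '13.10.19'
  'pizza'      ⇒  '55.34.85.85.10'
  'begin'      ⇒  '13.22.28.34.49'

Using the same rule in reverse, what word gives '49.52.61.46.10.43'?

normal

b(#2)→13 and a(#1)→10: differences scale by 3, so n = 3·pos + 7. Each letter becomes 3×(its alphabet position, a=1..z=26) + 7.
Decoding 49.52.61.46.10.43: 49→(49−7)÷3=14=n, 52→(52−7)÷3=15=o, 61→(61−7)÷3=18=r, 46→(46−7)÷3=13=m, 10→(10−7)÷3=1=a, 43→(43−7)÷3=12=l.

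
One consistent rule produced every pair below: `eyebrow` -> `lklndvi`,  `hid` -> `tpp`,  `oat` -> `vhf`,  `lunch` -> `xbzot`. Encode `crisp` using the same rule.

The rule splits by letter class: vowels +7, consonants +12.
For crisp: c(cons)+12=o, r(cons)+12=d, i(vowel)+7=p, s(cons)+12=e, p(cons)+12=b.

odpeb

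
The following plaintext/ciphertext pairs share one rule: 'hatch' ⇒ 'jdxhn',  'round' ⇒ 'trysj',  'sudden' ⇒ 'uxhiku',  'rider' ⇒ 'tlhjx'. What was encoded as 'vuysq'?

trunk

In hatch: h→j is +2, a→d is +3, t→x is +4, c→h is +5 — the shift increases by 1 each position. Each letter shifts forward by (position + 2), i.e. 2, 3, 4, … — the shift grows by one for each successive letter.
Decoding vuysq: v−2=t, u−3=r, y−4=u, s−5=n, q−6=k.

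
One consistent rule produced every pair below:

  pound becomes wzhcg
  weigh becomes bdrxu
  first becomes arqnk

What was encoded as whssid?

puzzle

p(15)→w(22) and o(14)→z(25) fit y≡23x+15 (mod 26); the inverse of 23 mod 26 is 17. Treating letters as 0–25, the rule is x ↦ 23x + 15 (mod 26).
Reversing it on whssid: w(22)→17·(22−15)≡15=p; h(7)→17·(7−15)≡20=u; s(18)→17·(18−15)≡25=z; s(18)→17·(18−15)≡25=z; i(8)→17·(8−15)≡11=l; d(3)→17·(3−15)≡4=e (all mod 26).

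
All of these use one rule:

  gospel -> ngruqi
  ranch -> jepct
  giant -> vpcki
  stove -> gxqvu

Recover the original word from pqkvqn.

lotion

The word is reversed, then every letter is shifted forward by 2.
Reversing it on pqkvqn: shift back: p−2=n, q−2=o, k−2=i, v−2=t, q−2=o, n−2=l → noitol; then reverse → lotion.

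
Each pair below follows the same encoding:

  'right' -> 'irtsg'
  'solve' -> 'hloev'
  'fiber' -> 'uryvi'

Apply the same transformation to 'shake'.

hszpv

Each pair mirrors across the alphabet (r↔i, i↔r, g↔t): positions sum to 25. This is the alphabet-reversal cipher (Atbash): a becomes z, b becomes y, etc.
Applying it to shake: s↔h, h↔s, a↔z, k↔p, e↔v.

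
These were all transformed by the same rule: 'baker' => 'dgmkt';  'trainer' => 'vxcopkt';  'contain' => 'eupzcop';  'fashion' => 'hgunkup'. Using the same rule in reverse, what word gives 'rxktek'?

Shifts by position in baker: pos 0: b→d (+2), pos 1: a→g (+6), pos 2: k→m (+2), pos 3: e→k (+6) — repeating every 2. A repeating key of period 2 is used — shifts +2, +6 over and over.
Decoding rxktek: r−2=p, x−6=r, k−2=i, t−6=n, e−2=c, k−6=e.

prince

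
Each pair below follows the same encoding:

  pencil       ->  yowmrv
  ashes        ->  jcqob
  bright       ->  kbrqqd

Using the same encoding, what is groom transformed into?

It's a Vigenère-style cipher with numeric key [9,10]: position i shifts by key[i mod 2].
On groom: g+9=p, r+10=b, o+9=x, o+10=y, m+9=v.

pbxyv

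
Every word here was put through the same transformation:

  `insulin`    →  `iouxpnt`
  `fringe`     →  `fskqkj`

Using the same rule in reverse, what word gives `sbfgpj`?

In insulin: i→i is +0, n→o is +1, s→u is +2, u→x is +3 — the shift increases by 1 each position. Letter i (0-indexed) is shifted by i+0, so successive shifts are 0, 1, 2, ….
Undoing it on sbfgpj: s−0=s, b−1=a, f−2=d, g−3=d, p−4=l, j−5=e.

saddle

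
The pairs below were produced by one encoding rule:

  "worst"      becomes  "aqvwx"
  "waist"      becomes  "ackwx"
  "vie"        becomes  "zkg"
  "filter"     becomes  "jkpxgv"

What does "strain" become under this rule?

The shift depends on letter class: consonant w→a is +4, but vowel o→q is +2. Two shifts are in play — +2 for a/e/i/o/u, +4 for every other letter.
On strain: s(cons)+4=w, t(cons)+4=x, r(cons)+4=v, a(vowel)+2=c, i(vowel)+2=k, n(cons)+4=r.

wxvckr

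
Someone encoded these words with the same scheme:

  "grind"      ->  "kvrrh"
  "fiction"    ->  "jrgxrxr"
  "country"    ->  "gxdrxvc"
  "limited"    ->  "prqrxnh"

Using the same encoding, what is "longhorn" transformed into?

Vowels shift forward by 9 and consonants shift forward by 4.
On longhorn: l(cons)+4=p, o(vowel)+9=x, n(cons)+4=r, g(cons)+4=k, h(cons)+4=l, o(vowel)+9=x, r(cons)+4=v, n(cons)+4=r.

pxrklxvr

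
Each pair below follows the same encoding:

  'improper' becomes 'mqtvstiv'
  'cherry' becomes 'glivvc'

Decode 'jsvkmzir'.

forgiven

Compare letters: i→m is +4, m→q is +4, p→t is +4 — a constant shift. This is a Caesar cipher with shift 4.
Reversing it on jsvkmzir: j−4=f, s−4=o, v−4=r, k−4=g, m−4=i, z−4=v, i−4=e, r−4=n.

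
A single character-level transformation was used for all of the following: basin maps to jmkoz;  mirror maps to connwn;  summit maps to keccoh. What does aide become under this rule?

moda

b(1)→j(9) and a(0)→m(12) fit y≡23x+12 (mod 26); the inverse of 23 mod 26 is 17. This is an affine cipher: with a=0,…,z=25, each position x becomes (23x+12) mod 26.
For aide: a(0)→23·0+12≡12=m; i(8)→23·8+12≡14=o; d(3)→23·3+12≡3=d; e(4)→23·4+12≡0=a (all mod 26).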